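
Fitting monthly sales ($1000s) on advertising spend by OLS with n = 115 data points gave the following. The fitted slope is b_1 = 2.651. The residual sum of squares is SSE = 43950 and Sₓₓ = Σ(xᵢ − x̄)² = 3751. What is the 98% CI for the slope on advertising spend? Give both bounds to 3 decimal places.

(1.891, 3.411)

MSE = SSE/(n − 2) = 43950/113 = 388.938.
SE(b_1) = √(MSE/Sₓₓ) = √(388.938/3751) = 0.322008.
df = n − 2 = 113.
t* = t_{0.01, 113} = 2.359801.
Margin = t* × SE = 2.359801 × 0.322008 = 0.75987.
CI: 2.651 ± 0.75987 → (1.891, 3.411).
With 98% confidence, each one-unit increase in advertising spend is associated with a change of between 1.891 and 3.411 $1000s in monthly sales.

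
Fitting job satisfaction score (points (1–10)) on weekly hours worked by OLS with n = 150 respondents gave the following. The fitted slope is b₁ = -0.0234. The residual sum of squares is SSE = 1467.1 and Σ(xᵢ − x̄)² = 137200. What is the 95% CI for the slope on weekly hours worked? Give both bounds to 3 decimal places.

MSE = SSE/(n − 2) = 1467.1/148 = 9.91284.
SE(b₁) = √(MSE/Sₓₓ) = √(9.91284/137200) = 0.00850006.
df = n − 2 = 148.
t* = t_{0.025, 148} = 1.976122.
Margin = t* × SE = 1.976122 × 0.00850006 = 0.01680.
CI: -0.0234 ± 0.01680 → (-0.040, -0.007).
With 95% confidence, each one-unit increase in weekly hours worked is associated with a change of between -0.040 and -0.007 points (1–10) in job satisfaction score.

(-0.040, -0.007)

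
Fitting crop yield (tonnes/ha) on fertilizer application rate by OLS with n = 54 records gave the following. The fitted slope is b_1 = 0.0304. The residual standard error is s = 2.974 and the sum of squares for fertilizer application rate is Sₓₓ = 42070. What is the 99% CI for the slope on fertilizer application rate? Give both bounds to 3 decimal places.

(-0.008, 0.069)

SE(b_1) = s/√Sₓₓ = 2.974/√42070 = 0.0144996.
df = n − 2 = 52.
t* = t_{0.005, 52} = 2.673734.
Margin = t* × SE = 2.673734 × 0.0144996 = 0.03877.
CI: 0.0304 ± 0.03877 → (-0.008, 0.069).
With 99% confidence, each one-unit increase in fertilizer application rate is associated with a change of between -0.008 and 0.069 tonnes/ha in crop yield.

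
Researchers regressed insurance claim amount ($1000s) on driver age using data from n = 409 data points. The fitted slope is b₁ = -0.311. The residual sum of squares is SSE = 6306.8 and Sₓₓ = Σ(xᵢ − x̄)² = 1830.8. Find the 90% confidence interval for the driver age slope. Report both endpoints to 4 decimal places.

(-0.4627, -0.1593)

MSE = SSE/(n − 2) = 6306.8/407 = 15.4958.
SE(b₁) = √(MSE/Sₓₓ) = √(15.4958/1830.8) = 0.0919998.
df = n − 2 = 407.
t* = t_{0.05, 407} = 1.648606.
Margin = t* × SE = 1.648606 × 0.0919998 = 0.151671.
CI: -0.311 ± 0.151671 → (-0.4627, -0.1593).
With 90% confidence, each one-unit increase in driver age is associated with a change of between -0.4627 and -0.1593 $1000s in insurance claim amount.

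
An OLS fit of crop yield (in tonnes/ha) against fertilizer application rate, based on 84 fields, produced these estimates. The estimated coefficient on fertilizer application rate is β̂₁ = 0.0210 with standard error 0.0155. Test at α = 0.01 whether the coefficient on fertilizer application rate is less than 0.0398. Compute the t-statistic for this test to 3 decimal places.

H₀: β₁ = 0.0398 vs H₁: β₁ < 0.0398.
t = (β̂₁ − β₁⁰)/SE = (0.0210 − 0.0398) / 0.0155 = -1.213.
df = n − 2 = 84 − 2 = 82.
One-sided p ≈ 0.1143, which is ≥ 0.01, so fail to reject H₀.
The data do not give significant evidence that the true slope on fertilizer application rate is below 0.0398 tonnes/ha per unit.

t = -1.213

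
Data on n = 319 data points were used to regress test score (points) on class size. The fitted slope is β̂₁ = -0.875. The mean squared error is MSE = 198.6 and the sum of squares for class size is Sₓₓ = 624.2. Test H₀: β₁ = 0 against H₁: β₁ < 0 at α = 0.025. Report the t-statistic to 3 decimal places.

t = -1.551

SE(β̂₁) = √(MSE/Sₓₓ) = √(198.6/624.2) = 0.564063.
t = -0.875 / 0.564063 = -1.551.
df = n − 2 = 317.
One-sided p ≈ 0.0609, which is ≥ 0.025, so fail to reject H₀.
The data do not give significant evidence that the true slope on class size is negative.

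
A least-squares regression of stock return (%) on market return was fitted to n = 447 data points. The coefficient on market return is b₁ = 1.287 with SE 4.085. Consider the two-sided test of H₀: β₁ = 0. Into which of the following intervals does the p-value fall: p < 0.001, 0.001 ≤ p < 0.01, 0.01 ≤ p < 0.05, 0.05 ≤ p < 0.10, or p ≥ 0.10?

t = 1.287 / 4.085 = 0.315.
df = n − 2 = 447 − 2 = 445.
Two-sided p = 2·P(T_{445} > |t|) ≈ 0.7529.
So p ≥ 0.10.

p ≥ 0.10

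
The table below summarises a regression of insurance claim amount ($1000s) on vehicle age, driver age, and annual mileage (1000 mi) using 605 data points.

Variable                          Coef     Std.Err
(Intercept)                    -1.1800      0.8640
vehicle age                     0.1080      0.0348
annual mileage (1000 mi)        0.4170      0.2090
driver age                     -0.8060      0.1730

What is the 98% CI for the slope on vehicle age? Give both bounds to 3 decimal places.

Read off: b = 0.1080, SE = 0.0348 for vehicle age.
df = n − k − 1 = 605 − 3 − 1 = 601.
t* = t_{0.01, 601} = 2.332569.
Margin = t* × SE = 2.332569 × 0.0348 = 0.08117.
CI: 0.1080 ± 0.08117 → (0.027, 0.189).

(0.027, 0.189)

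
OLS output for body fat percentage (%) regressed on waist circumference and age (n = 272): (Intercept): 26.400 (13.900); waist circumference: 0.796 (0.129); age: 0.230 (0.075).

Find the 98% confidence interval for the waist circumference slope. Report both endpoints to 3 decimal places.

Read off: b = 0.796, SE = 0.129 for waist circumference.
df = n − k − 1 = 272 − 2 − 1 = 269.
t* = t_{0.01, 269} = 2.34029.
Margin = t* × SE = 2.34029 × 0.129 = 0.30190.
CI: 0.796 ± 0.30190 → (0.494, 1.098).

(0.494, 1.098)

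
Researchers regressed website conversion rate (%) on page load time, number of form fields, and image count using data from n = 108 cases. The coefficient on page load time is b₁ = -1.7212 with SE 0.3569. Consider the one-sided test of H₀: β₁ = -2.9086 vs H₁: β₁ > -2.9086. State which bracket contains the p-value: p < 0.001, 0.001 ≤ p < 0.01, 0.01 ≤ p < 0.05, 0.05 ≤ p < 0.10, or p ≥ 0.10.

p < 0.001

t = (-1.7212 − (-2.9086)) / 0.3569 = 3.327.
df = n − k − 1 = 108 − 3 − 1 = 104.
One-sided p = P(T_{104} > t) ≈ 0.0006.
So p < 0.001.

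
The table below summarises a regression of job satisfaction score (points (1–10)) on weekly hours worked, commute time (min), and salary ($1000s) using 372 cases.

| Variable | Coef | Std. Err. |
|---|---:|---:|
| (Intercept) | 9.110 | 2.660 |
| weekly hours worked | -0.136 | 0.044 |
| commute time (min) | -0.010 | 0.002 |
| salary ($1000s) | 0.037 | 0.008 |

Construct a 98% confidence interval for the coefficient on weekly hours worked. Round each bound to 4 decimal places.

(-0.2388, -0.0332)

Read off: b = -0.136, SE = 0.044 for weekly hours worked.
df = n − k − 1 = 372 − 3 − 1 = 368.
t* = t_{0.01, 368} = 2.336524.
Margin = t* × SE = 2.336524 × 0.044 = 0.102807.
CI: -0.136 ± 0.102807 → (-0.2388, -0.0332).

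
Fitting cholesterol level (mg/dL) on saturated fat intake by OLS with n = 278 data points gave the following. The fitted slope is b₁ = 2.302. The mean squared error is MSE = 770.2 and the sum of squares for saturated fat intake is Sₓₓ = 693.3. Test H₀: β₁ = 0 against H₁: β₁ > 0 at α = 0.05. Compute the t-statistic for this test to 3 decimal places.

SE(b₁) = √(MSE/Sₓₓ) = √(770.2/693.3) = 1.054.
t = 2.302 / 1.054 = 2.184.
df = n − 2 = 276.
One-sided p ≈ 0.0149, which is < 0.05, so reject H₀.
There is evidence that the true slope on saturated fat intake is positive.

t = 2.184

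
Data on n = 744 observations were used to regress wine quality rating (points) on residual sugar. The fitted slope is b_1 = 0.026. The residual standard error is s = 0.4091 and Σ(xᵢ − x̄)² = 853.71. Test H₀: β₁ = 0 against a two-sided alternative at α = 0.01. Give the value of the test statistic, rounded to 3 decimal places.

t = 1.857

SE(b_1) = s/√Sₓₓ = 0.4091/√853.71 = 0.0140015.
t = 0.026 / 0.0140015 = 1.857.
df = n − 2 = 742.
Two-sided p ≈ 0.0637, which is ≥ 0.01, so fail to reject H₀.
The data do not give significant evidence of an association between residual sugar and wine quality rating.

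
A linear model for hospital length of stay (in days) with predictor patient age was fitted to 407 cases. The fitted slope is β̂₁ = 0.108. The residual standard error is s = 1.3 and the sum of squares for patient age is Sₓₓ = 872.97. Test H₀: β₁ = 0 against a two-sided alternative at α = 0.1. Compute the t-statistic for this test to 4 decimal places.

t = 2.4546

SE(β̂₁) = s/√Sₓₓ = 1.3/√872.97 = 0.0439991.
t = 0.108 / 0.0439991 = 2.4546.
df = n − 2 = 405.
Two-sided p ≈ 0.0145, which is < 0.1, so reject H₀.
There is evidence that patient age is associated with hospital length of stay.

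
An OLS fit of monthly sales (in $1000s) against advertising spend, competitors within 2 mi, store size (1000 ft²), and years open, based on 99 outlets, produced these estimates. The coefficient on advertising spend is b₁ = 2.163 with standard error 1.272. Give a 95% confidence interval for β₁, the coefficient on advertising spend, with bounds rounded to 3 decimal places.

(-0.363, 4.689)

df = n − k − 1 = 99 − 4 − 1 = 94.
t* = t_{0.025, 94} = 1.985523.
Margin = t* × SE = 1.985523 × 1.272 = 2.52559.
CI: 2.163 ± 2.52559 → (-0.363, 4.689).
With 95% confidence, each one-unit increase in advertising spend is associated with a change of between -0.363 and 4.689 $1000s in monthly sales, holding the other predictors fixed.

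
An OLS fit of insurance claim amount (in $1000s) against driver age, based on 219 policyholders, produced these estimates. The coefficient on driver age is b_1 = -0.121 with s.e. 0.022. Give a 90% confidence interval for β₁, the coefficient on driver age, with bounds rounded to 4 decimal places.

df = n − 2 = 219 − 2 = 217.
t* = t_{0.05, 217} = 1.651906.
Margin = t* × SE = 1.651906 × 0.022 = 0.036342.
CI: -0.121 ± 0.036342 → (-0.1573, -0.0847).
With 90% confidence, each one-unit increase in driver age is associated with a change of between -0.1573 and -0.0847 $1000s in insurance claim amount.

(-0.1573, -0.0847)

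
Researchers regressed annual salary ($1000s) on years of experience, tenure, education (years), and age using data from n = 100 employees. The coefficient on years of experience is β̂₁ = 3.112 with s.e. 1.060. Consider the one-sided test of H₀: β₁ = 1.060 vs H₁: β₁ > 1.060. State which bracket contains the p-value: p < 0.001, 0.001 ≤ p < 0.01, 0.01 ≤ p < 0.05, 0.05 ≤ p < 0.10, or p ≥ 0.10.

t = (3.112 − 1.060) / 1.060 = 1.936.
df = n − k − 1 = 100 − 4 − 1 = 95.
One-sided p = P(T_{95} > t) ≈ 0.0279.
So 0.01 ≤ p < 0.05.

0.01 ≤ p < 0.05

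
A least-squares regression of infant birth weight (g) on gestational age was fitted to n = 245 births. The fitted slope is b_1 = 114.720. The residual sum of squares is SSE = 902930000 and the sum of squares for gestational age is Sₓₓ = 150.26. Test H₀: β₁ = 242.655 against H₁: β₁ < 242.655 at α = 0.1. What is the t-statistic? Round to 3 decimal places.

MSE = SSE/(n − 2) = 902930000/243 = 3.71576e+06.
SE(b_1) = √(MSE/Sₓₓ) = √(3.71576e+06/150.26) = 157.254.
t = (114.720 − 242.655) / 157.254 = -0.814.
df = n − 2 = 243.
One-sided p ≈ 0.2083, which is ≥ 0.1, so fail to reject H₀.
The data do not give significant evidence that the true slope on gestational age is below 242.655 g per unit.

t = -0.814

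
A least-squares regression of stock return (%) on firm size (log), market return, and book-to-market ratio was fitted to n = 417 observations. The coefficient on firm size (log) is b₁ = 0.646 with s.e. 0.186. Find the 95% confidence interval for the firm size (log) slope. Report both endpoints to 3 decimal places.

df = n − k − 1 = 417 − 3 − 1 = 413.
t* = t_{0.025, 413} = 1.965725.
Margin = t* × SE = 1.965725 × 0.186 = 0.36562.
CI: 0.646 ± 0.36562 → (0.280, 1.012).
With 95% confidence, each one-unit increase in firm size (log) is associated with a change of between 0.280 and 1.012 % in stock return, holding the other predictors fixed.

(0.280, 1.012)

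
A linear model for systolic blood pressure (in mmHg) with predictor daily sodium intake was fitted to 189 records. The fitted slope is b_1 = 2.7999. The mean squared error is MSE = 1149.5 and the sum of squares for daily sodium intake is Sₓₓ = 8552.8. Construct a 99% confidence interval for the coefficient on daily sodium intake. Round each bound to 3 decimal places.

SE(b_1) = √(MSE/Sₓₓ) = √(1149.5/8552.8) = 0.366607.
df = n − 2 = 187.
t* = t_{0.005, 187} = 2.602376.
Margin = t* × SE = 2.602376 × 0.366607 = 0.95405.
CI: 2.7999 ± 0.95405 → (1.846, 3.754).
With 99% confidence, each one-unit increase in daily sodium intake is associated with a change of between 1.846 and 3.754 mmHg in systolic blood pressure.

(1.846, 3.754)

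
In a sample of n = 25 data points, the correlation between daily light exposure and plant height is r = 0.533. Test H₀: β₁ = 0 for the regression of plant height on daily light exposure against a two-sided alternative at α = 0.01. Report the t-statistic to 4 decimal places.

t = r·√(n − 2)/√(1 − r²) = 0.533·√23/√0.715911 = 3.0211.
df = n − 2 = 23.
Two-sided p ≈ 0.0061, which is < 0.01, so reject H₀.
There is evidence of a linear association between daily light exposure and plant height.

t = 3.0211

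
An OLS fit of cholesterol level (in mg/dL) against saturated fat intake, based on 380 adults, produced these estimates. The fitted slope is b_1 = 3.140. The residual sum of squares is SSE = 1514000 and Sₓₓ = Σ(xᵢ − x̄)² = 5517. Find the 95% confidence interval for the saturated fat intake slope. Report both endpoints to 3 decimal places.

(1.465, 4.815)

MSE = SSE/(n − 2) = 1514000/378 = 4005.29.
SE(b_1) = √(MSE/Sₓₓ) = √(4005.29/5517) = 0.852051.
df = n − 2 = 378.
t* = t_{0.025, 378} = 1.96626.
Margin = t* × SE = 1.96626 × 0.852051 = 1.67535.
CI: 3.140 ± 1.67535 → (1.465, 4.815).
With 95% confidence, each one-unit increase in saturated fat intake is associated with a change of between 1.465 and 4.815 mg/dL in cholesterol level.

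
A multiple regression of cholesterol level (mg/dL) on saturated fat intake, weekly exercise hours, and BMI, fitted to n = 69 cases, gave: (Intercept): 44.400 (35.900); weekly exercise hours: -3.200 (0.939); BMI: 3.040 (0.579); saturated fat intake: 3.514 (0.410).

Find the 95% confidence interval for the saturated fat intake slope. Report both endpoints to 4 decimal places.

(2.6952, 4.3328)

Read off: b = 3.514, SE = 0.410 for saturated fat intake.
df = n − k − 1 = 69 − 3 − 1 = 65.
t* = t_{0.025, 65} = 1.997138.
Margin = t* × SE = 1.997138 × 0.410 = 0.818827.
CI: 3.514 ± 0.818827 → (2.6952, 4.3328).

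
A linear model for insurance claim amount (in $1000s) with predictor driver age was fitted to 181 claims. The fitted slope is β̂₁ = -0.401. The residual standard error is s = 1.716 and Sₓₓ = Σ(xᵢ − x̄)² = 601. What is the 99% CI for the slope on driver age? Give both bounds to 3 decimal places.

SE(β̂₁) = s/√Sₓₓ = 1.716/√601 = 0.0699971.
df = n − 2 = 179.
t* = t_{0.005, 179} = 2.603574.
Margin = t* × SE = 2.603574 × 0.0699971 = 0.18224.
CI: -0.401 ± 0.18224 → (-0.583, -0.219).
With 99% confidence, each one-unit increase in driver age is associated with a change of between -0.583 and -0.219 $1000s in insurance claim amount.

(-0.583, -0.219)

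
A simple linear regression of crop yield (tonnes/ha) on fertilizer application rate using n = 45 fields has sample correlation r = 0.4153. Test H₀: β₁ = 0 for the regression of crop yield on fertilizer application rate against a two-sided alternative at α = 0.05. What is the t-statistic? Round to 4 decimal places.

t = r·√(n − 2)/√(1 − r²) = 0.4153·√43/√0.827526 = 2.9937.
df = n − 2 = 43.
Two-sided p ≈ 0.0046, which is < 0.05, so reject H₀.
There is evidence of a linear association between fertilizer application rate and crop yield.

t = 2.9937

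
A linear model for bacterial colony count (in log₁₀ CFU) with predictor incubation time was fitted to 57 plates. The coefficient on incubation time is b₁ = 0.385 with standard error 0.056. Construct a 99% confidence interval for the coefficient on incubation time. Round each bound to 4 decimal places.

(0.2356, 0.5344)

df = n − 2 = 57 − 2 = 55.
t* = t_{0.005, 55} = 2.668216.
Margin = t* × SE = 2.668216 × 0.056 = 0.149420.
CI: 0.385 ± 0.149420 → (0.2356, 0.5344).
With 99% confidence, each one-unit increase in incubation time is associated with a change of between 0.2356 and 0.5344 log₁₀ CFU in bacterial colony count.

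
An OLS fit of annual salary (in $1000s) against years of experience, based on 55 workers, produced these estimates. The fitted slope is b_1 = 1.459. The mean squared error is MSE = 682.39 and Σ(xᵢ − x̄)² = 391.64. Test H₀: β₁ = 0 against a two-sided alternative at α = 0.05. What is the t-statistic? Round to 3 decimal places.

t = 1.105

SE(b_1) = √(MSE/Sₓₓ) = √(682.39/391.64) = 1.32.
t = 1.459 / 1.32 = 1.105.
df = n − 2 = 53.
Two-sided p ≈ 0.2740, which is ≥ 0.05, so fail to reject H₀.
The data do not give significant evidence of an association between years of experience and annual salary.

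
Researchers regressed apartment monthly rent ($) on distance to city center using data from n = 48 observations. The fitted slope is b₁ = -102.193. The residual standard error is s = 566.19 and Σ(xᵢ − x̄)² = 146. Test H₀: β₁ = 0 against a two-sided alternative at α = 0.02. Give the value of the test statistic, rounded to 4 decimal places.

SE(b₁) = s/√Sₓₓ = 566.19/√146 = 46.8582.
t = -102.193 / 46.8582 = -2.1809.
df = n − 2 = 46.
Two-sided p ≈ 0.0343, which is ≥ 0.02, so fail to reject H₀.
The data do not give significant evidence of an association between distance to city center and apartment monthly rent.

t = -2.1809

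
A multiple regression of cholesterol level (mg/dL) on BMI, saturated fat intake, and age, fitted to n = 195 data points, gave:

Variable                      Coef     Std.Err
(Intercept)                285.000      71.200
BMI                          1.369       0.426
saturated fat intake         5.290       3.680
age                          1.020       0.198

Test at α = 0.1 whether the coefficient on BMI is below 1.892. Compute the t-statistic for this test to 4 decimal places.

Read off: b = 1.369, SE = 0.426 for BMI.
H₀: β₁ = 1.892 vs H₁: β₁ < 1.892.
t = (1.369 − 1.892) / 0.426 = -1.2277.
df = n − k − 1 = 195 − 3 − 1 = 191.
One-sided p ≈ 0.1105, which is ≥ 0.1, so fail to reject H₀.
The data do not give significant evidence that the true slope on BMI is below 1.892 mg/dL per unit, holding the other predictors fixed.

t = -1.2277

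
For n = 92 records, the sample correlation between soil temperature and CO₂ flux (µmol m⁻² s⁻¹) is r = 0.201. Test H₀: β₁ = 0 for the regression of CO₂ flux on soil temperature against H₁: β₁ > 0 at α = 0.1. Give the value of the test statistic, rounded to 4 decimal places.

t = r·√(n − 2)/√(1 − r²) = 0.201·√90/√0.959599 = 1.9466.
df = n − 2 = 90.
One-sided p ≈ 0.0274, which is < 0.1, so reject H₀.
There is evidence of a linear association between soil temperature and CO₂ flux.

t = 1.9466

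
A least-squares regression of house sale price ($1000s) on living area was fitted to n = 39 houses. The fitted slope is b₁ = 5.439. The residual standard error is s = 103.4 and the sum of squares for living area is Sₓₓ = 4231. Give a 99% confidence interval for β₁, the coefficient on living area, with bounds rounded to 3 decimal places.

(1.122, 9.756)

SE(b₁) = s/√Sₓₓ = 103.4/√4231 = 1.58964.
df = n − 2 = 37.
t* = t_{0.005, 37} = 2.715409.
Margin = t* × SE = 2.715409 × 1.58964 = 4.31652.
CI: 5.439 ± 4.31652 → (1.122, 9.756).
With 99% confidence, each one-unit increase in living area is associated with a change of between 1.122 and 9.756 $1000s in house sale price.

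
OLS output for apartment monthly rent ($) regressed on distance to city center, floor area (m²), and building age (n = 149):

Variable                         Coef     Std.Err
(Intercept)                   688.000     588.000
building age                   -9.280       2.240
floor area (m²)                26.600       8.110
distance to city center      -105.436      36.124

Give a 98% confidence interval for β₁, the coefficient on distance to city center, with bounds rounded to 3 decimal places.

Read off: b = -105.436, SE = 36.124 for distance to city center.
df = n − k − 1 = 149 − 3 − 1 = 145.
t* = t_{0.01, 145} = 2.35234.
Margin = t* × SE = 2.35234 × 36.124 = 84.97593.
CI: -105.436 ± 84.97593 → (-190.412, -20.460).

(-190.412, -20.460)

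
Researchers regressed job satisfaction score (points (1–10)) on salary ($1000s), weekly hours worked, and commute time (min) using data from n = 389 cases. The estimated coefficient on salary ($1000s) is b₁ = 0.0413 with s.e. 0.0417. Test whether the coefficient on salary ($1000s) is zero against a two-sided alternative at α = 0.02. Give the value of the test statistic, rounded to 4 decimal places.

t = 0.9904

H₀: β₁ = 0 vs H₁: β₁ ≠ 0.
t = (b₁ − β₁⁰)/SE = 0.0413 / 0.0417 = 0.9904.
df = n − k − 1 = 389 − 3 − 1 = 385.
Two-sided p ≈ 0.3226, which is ≥ 0.02, so fail to reject H₀.
The data do not give significant evidence of an association between salary ($1000s) and job satisfaction score, after adjusting for the other predictors.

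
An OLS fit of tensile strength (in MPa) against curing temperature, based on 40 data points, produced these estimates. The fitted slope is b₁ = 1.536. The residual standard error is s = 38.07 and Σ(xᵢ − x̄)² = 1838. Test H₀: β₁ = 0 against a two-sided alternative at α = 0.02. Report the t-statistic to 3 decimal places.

SE(b₁) = s/√Sₓₓ = 38.07/√1838 = 0.887994.
t = 1.536 / 0.887994 = 1.730.
df = n − 2 = 38.
Two-sided p ≈ 0.0918, which is ≥ 0.02, so fail to reject H₀.
The data do not give significant evidence of an association between curing temperature and tensile strength.

t = 1.730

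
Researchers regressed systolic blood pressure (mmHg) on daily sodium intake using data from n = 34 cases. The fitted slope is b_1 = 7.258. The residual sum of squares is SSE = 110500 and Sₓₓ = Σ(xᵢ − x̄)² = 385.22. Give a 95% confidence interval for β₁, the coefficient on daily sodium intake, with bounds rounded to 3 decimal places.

MSE = SSE/(n − 2) = 110500/32 = 3453.12.
SE(b_1) = √(MSE/Sₓₓ) = √(3453.12/385.22) = 2.994.
df = n − 2 = 32.
t* = t_{0.025, 32} = 2.036933.
Margin = t* × SE = 2.036933 × 2.994 = 6.09858.
CI: 7.258 ± 6.09858 → (1.159, 13.357).
With 95% confidence, each one-unit increase in daily sodium intake is associated with a change of between 1.159 and 13.357 mmHg in systolic blood pressure.

(1.159, 13.357)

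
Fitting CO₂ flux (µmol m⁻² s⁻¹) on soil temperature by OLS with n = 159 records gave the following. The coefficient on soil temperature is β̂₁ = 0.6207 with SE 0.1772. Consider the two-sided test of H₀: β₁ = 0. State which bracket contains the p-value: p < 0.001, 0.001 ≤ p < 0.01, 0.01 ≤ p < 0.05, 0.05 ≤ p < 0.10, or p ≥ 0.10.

t = 0.6207 / 0.1772 = 3.503.
df = n − 2 = 159 − 2 = 157.
Two-sided p = 2·P(T_{157} > |t|) ≈ 0.0006.
So p < 0.001.

p < 0.001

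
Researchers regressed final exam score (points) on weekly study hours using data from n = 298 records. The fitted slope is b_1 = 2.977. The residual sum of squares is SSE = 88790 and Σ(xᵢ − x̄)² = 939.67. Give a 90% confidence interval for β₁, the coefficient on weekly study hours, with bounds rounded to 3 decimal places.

MSE = SSE/(n − 2) = 88790/296 = 299.966.
SE(b_1) = √(MSE/Sₓₓ) = √(299.966/939.67) = 0.565.
df = n − 2 = 296.
t* = t_{0.05, 296} = 1.650018.
Margin = t* × SE = 1.650018 × 0.565 = 0.93226.
CI: 2.977 ± 0.93226 → (2.045, 3.909).
With 90% confidence, each one-unit increase in weekly study hours is associated with a change of between 2.045 and 3.909 points in final exam score.

(2.045, 3.909)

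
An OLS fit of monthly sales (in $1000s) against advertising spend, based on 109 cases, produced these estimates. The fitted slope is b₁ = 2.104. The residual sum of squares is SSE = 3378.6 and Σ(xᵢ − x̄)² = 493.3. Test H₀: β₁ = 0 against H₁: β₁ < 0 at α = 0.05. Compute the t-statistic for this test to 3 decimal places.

t = 8.316

MSE = SSE/(n − 2) = 3378.6/107 = 31.5757.
SE(b₁) = √(MSE/Sₓₓ) = √(31.5757/493.3) = 0.253.
t = 2.104 / 0.253 = 8.316.
df = n − 2 = 107.
One-sided p ≈ 1.0000, which is ≥ 0.05, so fail to reject H₀.
The data do not give significant evidence that the true slope on advertising spend is negative.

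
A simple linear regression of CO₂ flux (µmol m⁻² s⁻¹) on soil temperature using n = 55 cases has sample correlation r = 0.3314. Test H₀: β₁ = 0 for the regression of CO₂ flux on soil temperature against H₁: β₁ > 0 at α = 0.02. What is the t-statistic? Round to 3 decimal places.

t = 2.557

t = r·√(n − 2)/√(1 − r²) = 0.3314·√53/√0.890174 = 2.557.
df = n − 2 = 53.
One-sided p ≈ 0.0067, which is < 0.02, so reject H₀.
There is evidence of a linear association between soil temperature and CO₂ flux.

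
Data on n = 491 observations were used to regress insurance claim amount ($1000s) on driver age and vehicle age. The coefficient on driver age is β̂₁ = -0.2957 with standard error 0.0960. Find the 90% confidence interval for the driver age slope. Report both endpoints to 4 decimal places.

df = n − k − 1 = 491 − 2 − 1 = 488.
t* = t_{0.05, 488} = 1.647982.
Margin = t* × SE = 1.647982 × 0.0960 = 0.158206.
CI: -0.2957 ± 0.158206 → (-0.4539, -0.1375).
With 90% confidence, each one-unit increase in driver age is associated with a change of between -0.4539 and -0.1375 $1000s in insurance claim amount, holding the other predictors fixed.

(-0.4539, -0.1375)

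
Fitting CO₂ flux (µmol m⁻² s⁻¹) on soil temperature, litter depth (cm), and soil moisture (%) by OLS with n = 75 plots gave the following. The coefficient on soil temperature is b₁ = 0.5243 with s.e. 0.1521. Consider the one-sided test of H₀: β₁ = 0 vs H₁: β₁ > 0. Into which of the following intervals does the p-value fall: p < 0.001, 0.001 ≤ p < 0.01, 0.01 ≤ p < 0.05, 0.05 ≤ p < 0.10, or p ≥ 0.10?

p < 0.001

t = 0.5243 / 0.1521 = 3.447.
df = n − k − 1 = 75 − 3 − 1 = 71.
One-sided p = P(T_{71} > t) ≈ 0.0005.
So p < 0.001.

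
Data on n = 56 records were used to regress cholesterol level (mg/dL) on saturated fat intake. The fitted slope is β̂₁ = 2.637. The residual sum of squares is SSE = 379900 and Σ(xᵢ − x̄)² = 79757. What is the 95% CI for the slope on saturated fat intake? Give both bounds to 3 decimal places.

(2.042, 3.232)

MSE = SSE/(n − 2) = 379900/54 = 7035.19.
SE(β̂₁) = √(MSE/Sₓₓ) = √(7035.19/79757) = 0.296998.
df = n − 2 = 54.
t* = t_{0.025, 54} = 2.004879.
Margin = t* × SE = 2.004879 × 0.296998 = 0.59544.
CI: 2.637 ± 0.59544 → (2.042, 3.232).
With 95% confidence, each one-unit increase in saturated fat intake is associated with a change of between 2.042 and 3.232 mg/dL in cholesterol level.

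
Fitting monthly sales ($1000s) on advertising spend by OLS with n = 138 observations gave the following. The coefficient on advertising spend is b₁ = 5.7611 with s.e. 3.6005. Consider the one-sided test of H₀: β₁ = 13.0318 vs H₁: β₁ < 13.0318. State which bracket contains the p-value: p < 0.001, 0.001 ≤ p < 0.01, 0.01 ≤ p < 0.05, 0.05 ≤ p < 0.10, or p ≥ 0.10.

t = (5.7611 − 13.0318) / 3.6005 = -2.019.
df = n − 2 = 138 − 2 = 136.
One-sided p = P(T_{136} < t) ≈ 0.0227.
So 0.01 ≤ p < 0.05.

0.01 ≤ p < 0.05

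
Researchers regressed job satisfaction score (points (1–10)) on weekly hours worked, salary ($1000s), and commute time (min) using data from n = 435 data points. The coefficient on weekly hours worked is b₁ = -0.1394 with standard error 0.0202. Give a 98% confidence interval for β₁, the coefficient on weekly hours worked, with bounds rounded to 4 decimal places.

df = n − k − 1 = 435 − 3 − 1 = 431.
t* = t_{0.01, 431} = 2.335031.
Margin = t* × SE = 2.335031 × 0.0202 = 0.047168.
CI: -0.1394 ± 0.047168 → (-0.1866, -0.0922).
With 98% confidence, each one-unit increase in weekly hours worked is associated with a change of between -0.1866 and -0.0922 points (1–10) in job satisfaction score, holding the other predictors fixed.

(-0.1866, -0.0922)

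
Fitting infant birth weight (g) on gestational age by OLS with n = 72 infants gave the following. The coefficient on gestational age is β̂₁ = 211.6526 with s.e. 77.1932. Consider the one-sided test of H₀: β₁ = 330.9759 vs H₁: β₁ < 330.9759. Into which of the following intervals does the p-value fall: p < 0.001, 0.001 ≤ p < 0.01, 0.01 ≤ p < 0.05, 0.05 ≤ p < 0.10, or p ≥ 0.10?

0.05 ≤ p < 0.10

t = (211.6526 − 330.9759) / 77.1932 = -1.546.
df = n − 2 = 72 − 2 = 70.
One-sided p = P(T_{70} < t) ≈ 0.0633.
So 0.05 ≤ p < 0.10.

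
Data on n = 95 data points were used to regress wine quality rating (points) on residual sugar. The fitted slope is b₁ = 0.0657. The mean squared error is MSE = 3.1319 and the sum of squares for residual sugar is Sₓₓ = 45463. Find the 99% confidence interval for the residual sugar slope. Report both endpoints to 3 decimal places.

(0.044, 0.088)

SE(b₁) = √(MSE/Sₓₓ) = √(3.1319/45463) = 0.00829994.
df = n − 2 = 93.
t* = t_{0.005, 93} = 2.629732.
Margin = t* × SE = 2.629732 × 0.00829994 = 0.02183.
CI: 0.0657 ± 0.02183 → (0.044, 0.088).
With 99% confidence, each one-unit increase in residual sugar is associated with a change of between 0.044 and 0.088 points in wine quality rating.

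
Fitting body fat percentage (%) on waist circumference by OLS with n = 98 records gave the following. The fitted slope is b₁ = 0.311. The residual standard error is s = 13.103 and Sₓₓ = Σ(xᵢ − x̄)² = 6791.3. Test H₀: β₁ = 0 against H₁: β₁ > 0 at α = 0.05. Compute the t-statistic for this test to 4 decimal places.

SE(b₁) = s/√Sₓₓ = 13.103/√6791.3 = 0.158999.
t = 0.311 / 0.158999 = 1.9560.
df = n − 2 = 96.
One-sided p ≈ 0.0267, which is < 0.05, so reject H₀.
There is evidence that the true slope on waist circumference is positive.

t = 1.9560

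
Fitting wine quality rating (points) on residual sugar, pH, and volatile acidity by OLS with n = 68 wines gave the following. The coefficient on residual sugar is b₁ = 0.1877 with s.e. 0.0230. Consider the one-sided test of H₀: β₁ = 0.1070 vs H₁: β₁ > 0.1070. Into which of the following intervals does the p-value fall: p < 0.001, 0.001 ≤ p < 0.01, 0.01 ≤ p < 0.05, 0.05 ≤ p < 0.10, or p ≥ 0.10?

t = (0.1877 − 0.1070) / 0.0230 = 3.509.
df = n − k − 1 = 68 − 3 − 1 = 64.
One-sided p = P(T_{64} > t) ≈ 0.0004.
So p < 0.001.

p < 0.001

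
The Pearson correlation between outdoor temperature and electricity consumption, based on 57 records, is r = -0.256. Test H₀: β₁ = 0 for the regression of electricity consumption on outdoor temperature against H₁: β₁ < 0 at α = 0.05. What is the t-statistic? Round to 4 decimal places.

t = -1.9640

t = r·√(n − 2)/√(1 − r²) = -0.256·√55/√0.934464 = -1.9640.
df = n − 2 = 55.
One-sided p ≈ 0.0273, which is < 0.05, so reject H₀.
There is evidence of a linear association between outdoor temperature and electricity consumption.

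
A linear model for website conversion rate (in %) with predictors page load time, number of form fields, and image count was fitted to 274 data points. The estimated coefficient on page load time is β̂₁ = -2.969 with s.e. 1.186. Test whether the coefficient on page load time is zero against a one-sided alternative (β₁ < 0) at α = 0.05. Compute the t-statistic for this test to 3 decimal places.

H₀: β₁ = 0 vs H₁: β₁ < 0.
t = (β̂₁ − β₁⁰)/SE = -2.969 / 1.186 = -2.503.
df = n − k − 1 = 274 − 3 − 1 = 270.
One-sided p ≈ 0.0064, which is < 0.05, so reject H₀.
There is evidence that the true slope on page load time is negative, holding the other predictors fixed.

t = -2.503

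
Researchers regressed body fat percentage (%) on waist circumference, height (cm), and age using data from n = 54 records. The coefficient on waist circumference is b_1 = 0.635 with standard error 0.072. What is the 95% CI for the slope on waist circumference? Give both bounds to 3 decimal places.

(0.490, 0.780)

df = n − k − 1 = 54 − 3 − 1 = 50.
t* = t_{0.025, 50} = 2.008559.
Margin = t* × SE = 2.008559 × 0.072 = 0.14462.
CI: 0.635 ± 0.14462 → (0.490, 0.780).
With 95% confidence, each one-unit increase in waist circumference is associated with a change of between 0.490 and 0.780 % in body fat percentage, holding the other predictors fixed.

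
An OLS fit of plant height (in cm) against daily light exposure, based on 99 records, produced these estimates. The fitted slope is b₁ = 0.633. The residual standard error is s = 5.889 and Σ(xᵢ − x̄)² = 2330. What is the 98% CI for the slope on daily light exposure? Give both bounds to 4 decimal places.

SE(b₁) = s/√Sₓₓ = 5.889/√2330 = 0.122001.
df = n − 2 = 97.
t* = t_{0.01, 97} = 2.365407.
Margin = t* × SE = 2.365407 × 0.122001 = 0.288582.
CI: 0.633 ± 0.288582 → (0.3444, 0.9216).
With 98% confidence, each one-unit increase in daily light exposure is associated with a change of between 0.3444 and 0.9216 cm in plant height.

(0.3444, 0.9216)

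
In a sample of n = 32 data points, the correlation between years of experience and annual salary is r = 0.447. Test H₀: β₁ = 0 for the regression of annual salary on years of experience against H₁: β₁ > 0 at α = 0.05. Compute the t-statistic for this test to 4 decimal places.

t = r·√(n − 2)/√(1 − r²) = 0.447·√30/√0.800191 = 2.7370.
df = n − 2 = 30.
One-sided p ≈ 0.0052, which is < 0.05, so reject H₀.
There is evidence of a linear association between years of experience and annual salary.

t = 2.7370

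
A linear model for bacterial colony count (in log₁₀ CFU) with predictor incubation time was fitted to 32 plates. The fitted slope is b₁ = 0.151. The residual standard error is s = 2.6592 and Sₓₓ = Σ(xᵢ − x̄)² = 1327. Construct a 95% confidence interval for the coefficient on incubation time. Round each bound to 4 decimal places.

SE(b₁) = s/√Sₓₓ = 2.6592/√1327 = 0.0729988.
df = n − 2 = 30.
t* = t_{0.025, 30} = 2.042272.
Margin = t* × SE = 2.042272 × 0.0729988 = 0.149083.
CI: 0.151 ± 0.149083 → (0.0019, 0.3001).
With 95% confidence, each one-unit increase in incubation time is associated with a change of between 0.0019 and 0.3001 log₁₀ CFU in bacterial colony count.

(0.0019, 0.3001)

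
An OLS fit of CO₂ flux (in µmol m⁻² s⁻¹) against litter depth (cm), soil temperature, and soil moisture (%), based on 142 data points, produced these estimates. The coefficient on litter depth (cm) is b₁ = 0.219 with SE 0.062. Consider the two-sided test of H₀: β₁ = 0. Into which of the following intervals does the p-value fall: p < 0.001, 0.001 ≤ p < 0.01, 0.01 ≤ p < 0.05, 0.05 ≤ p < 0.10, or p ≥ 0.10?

t = 0.219 / 0.062 = 3.532.
df = n − k − 1 = 142 − 3 − 1 = 138.
Two-sided p = 2·P(T_{138} > |t|) ≈ 0.0006.
So p < 0.001.

p < 0.001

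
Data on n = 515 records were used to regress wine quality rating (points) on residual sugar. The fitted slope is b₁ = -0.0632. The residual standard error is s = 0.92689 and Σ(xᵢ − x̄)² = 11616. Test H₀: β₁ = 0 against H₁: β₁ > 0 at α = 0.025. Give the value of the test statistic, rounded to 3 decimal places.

t = -7.349

SE(b₁) = s/√Sₓₓ = 0.92689/√11616 = 0.00860003.
t = -0.0632 / 0.00860003 = -7.349.
df = n − 2 = 513.
One-sided p ≈ 1.0000, which is ≥ 0.025, so fail to reject H₀.
The data do not give significant evidence that the true slope on residual sugar is positive.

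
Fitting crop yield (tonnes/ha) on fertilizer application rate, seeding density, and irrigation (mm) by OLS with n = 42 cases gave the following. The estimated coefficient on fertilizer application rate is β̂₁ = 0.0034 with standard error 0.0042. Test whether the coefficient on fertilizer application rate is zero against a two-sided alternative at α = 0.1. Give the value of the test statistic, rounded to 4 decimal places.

H₀: β₁ = 0 vs H₁: β₁ ≠ 0.
t = (β̂₁ − β₁⁰)/SE = 0.0034 / 0.0042 = 0.8095.
df = n − k − 1 = 42 − 3 − 1 = 38.
Two-sided p ≈ 0.4233, which is ≥ 0.1, so fail to reject H₀.
The data do not give significant evidence of an association between fertilizer application rate and crop yield, after adjusting for the other predictors.

t = 0.8095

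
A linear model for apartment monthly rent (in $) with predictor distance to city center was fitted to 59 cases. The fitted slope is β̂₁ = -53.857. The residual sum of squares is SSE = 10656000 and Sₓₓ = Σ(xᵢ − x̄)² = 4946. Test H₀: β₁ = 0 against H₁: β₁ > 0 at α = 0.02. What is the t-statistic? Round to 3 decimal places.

MSE = SSE/(n − 2) = 10656000/57 = 186947.
SE(β̂₁) = √(MSE/Sₓₓ) = √(186947/4946) = 6.14798.
t = -53.857 / 6.14798 = -8.760.
df = n − 2 = 57.
One-sided p ≈ 1.0000, which is ≥ 0.02, so fail to reject H₀.
The data do not give significant evidence that the true slope on distance to city center is positive.

t = -8.760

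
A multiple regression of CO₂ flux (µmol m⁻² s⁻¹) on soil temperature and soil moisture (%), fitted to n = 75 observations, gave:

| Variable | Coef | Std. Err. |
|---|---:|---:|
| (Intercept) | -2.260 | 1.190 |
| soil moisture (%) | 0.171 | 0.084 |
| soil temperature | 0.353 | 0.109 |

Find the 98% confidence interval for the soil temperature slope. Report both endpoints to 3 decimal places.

(0.094, 0.612)

Read off: b = 0.353, SE = 0.109 for soil temperature.
df = n − k − 1 = 75 − 2 − 1 = 72.
t* = t_{0.01, 72} = 2.379262.
Margin = t* × SE = 2.379262 × 0.109 = 0.25934.
CI: 0.353 ± 0.25934 → (0.094, 0.612).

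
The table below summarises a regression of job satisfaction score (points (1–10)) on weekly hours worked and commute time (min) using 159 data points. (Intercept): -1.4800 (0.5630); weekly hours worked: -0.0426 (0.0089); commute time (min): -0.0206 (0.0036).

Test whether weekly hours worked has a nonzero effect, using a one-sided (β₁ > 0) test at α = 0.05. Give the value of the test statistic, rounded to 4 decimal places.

Read off: b = -0.0426, SE = 0.0089 for weekly hours worked.
H₀: β₁ = 0 vs H₁: β₁ > 0.
t = -0.0426 / 0.0089 = -4.7865.
df = n − k − 1 = 159 − 2 − 1 = 156.
One-sided p ≈ 1.0000, which is ≥ 0.05, so fail to reject H₀.
The data do not give significant evidence that the true slope on weekly hours worked is positive, holding the other predictors fixed.

t = -4.7865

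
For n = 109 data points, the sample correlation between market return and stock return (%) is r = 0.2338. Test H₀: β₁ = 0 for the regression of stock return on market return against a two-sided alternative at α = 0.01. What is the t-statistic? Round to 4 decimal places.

t = 2.4874

t = r·√(n − 2)/√(1 − r²) = 0.2338·√107/√0.945338 = 2.4874.
df = n − 2 = 107.
Two-sided p ≈ 0.0144, which is ≥ 0.01, so fail to reject H₀.
The data do not give significant evidence of a linear association between market return and stock return.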